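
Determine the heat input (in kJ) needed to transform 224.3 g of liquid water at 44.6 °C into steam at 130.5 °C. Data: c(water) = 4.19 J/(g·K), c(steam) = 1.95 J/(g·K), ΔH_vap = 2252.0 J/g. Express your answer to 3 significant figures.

q1 (heat water 44.6→100.0 °C): 224.3 × 4.19 × 55.4 = 52066 J
q2 (vaporize at 100 °C): 224.3 × 2252.0 = 505124 J
q3 (heat steam 100.0→130.5 °C): 224.3 × 1.95 × 30.5 = 13340 J
Total: 52066 + 505124 + 13340 = 570530 J = 571 kJ

q = 571 kJ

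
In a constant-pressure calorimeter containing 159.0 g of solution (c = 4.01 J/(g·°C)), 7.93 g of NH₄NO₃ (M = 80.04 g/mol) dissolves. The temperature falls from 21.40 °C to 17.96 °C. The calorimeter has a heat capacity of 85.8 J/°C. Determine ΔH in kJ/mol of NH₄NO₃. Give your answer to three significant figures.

|ΔT| = |17.96 − 21.40| = 3.44 °C
|q_surr| = (159.0 × 4.01 + 85.8) × 3.44 = 723.39 × 3.44 = 2488 J
n(NH₄NO₃) = 7.93 / 80.04 = 0.09908 mol
Temperature fell, so q_rxn = +|q_surr| = 2.488 kJ
ΔH = q_rxn / n = 25.11 kJ/mol

ΔH = 25.1 kJ/mol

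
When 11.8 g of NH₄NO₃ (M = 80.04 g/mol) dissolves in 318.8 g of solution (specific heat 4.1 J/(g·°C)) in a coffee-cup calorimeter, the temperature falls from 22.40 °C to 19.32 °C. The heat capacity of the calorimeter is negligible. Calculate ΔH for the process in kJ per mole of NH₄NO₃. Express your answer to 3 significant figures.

ΔH = 27.3 kJ/mol

|ΔT| = |19.32 − 22.40| = 3.08 °C
|q_surr| = (318.8 × 4.1) × 3.08 = 1307.08 × 3.08 = 4026 J
n(NH₄NO₃) = 11.8 / 80.04 = 0.1474 mol
Temperature fell, so q_rxn = +|q_surr| = 4.026 kJ
ΔH = q_rxn / n = 27.31 kJ/mol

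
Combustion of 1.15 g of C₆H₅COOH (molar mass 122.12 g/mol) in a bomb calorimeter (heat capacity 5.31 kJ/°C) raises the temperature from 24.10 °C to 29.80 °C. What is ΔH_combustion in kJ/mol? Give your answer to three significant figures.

ΔH = -3210 kJ/mol

ΔT = 29.80 − 24.10 = 5.70 °C
q_cal = C_cal × ΔT = 5.31 × 5.70 = 30.267 kJ
n = 1.15 / 122.12 = 0.009417 mol
q_rxn = −q_cal = -30.267 kJ
ΔH = -30.267 / 0.009417 = -3214 kJ/mol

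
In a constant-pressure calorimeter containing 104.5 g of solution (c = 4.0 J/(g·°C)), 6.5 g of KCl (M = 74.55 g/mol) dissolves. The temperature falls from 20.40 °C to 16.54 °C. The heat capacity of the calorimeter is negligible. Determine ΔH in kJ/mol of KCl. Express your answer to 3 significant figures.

|ΔT| = |16.54 − 20.40| = 3.86 °C
|q_surr| = (104.5 × 4.0) × 3.86 = 418 × 3.86 = 1613 J
n(KCl) = 6.5 / 74.55 = 0.08719 mol
Temperature fell, so q_rxn = +|q_surr| = 1.613 kJ
ΔH = q_rxn / n = 18.50 kJ/mol

ΔH = 18.5 kJ/mol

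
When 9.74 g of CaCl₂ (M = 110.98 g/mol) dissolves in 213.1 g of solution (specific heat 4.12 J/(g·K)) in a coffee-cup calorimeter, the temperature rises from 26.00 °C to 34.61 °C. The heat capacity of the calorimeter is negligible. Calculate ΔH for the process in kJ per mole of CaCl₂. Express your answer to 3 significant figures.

ΔH = -86.1 kJ/mol

|ΔT| = |34.61 − 26.00| = 8.61 °C
|q_surr| = (213.1 × 4.12) × 8.61 = 877.972 × 8.61 = 7559 J
n(CaCl₂) = 9.74 / 110.98 = 0.08776 mol
Temperature rose, so q_rxn = −|q_surr| = -7.559 kJ
ΔH = q_rxn / n = -86.13 kJ/mol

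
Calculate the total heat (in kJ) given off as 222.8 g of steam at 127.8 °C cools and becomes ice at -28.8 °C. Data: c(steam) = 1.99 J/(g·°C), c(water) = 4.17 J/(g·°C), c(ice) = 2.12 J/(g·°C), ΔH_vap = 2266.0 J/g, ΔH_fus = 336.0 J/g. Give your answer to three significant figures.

q1 (cool steam 127.8→100 °C): 222.8 × 1.99 × 27.8 = 12326 J
q2 (condense at 100 °C): 222.8 × 2266.0 = 504865 J
q3 (cool water 100→0 °C): 222.8 × 4.17 × 100.0 = 92908 J
q4 (freeze at 0 °C): 222.8 × 336.0 = 74861 J
q5 (cool ice 0→-28.8 °C): 222.8 × 2.12 × 28.8 = 13603 J
Total: 12326 + 504865 + 92908 + 74861 + 13603 = 698563 J = 699 kJ

q = 699 kJ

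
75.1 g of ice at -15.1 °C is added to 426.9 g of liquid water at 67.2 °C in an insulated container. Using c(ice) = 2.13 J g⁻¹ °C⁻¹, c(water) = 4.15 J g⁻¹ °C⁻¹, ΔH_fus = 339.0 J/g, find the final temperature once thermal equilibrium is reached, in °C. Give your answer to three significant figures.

T_f = 43.8 °C

Heat to bring ice to 0 °C and melt it: q₁ = 75.1×2.13×15.1 + 75.1×339.0 = 27874 J
Heat the water can supply cooling to 0 °C: 426.9×4.15×67.2 = 119054 J > q₁, so all ice melts.
Energy balance: 426.9×4.15×(67.2 − T) = 27874 + 75.1×4.15×(T − 0)
1771.635(67.2 − T) = 27874 + 311.665 T
119054 − 27874 = 2083.300 T
T = 91180 / 2083.300 = 43.77 °C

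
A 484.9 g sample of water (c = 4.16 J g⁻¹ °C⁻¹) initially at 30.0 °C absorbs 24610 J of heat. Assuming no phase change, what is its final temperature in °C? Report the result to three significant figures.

T_f = 42.2 °C

ΔT = q / (m c) = 24610 / (484.9 × 4.16) = 12.20 °C
T_f = 30.0 + 12.20 = 42.20 °C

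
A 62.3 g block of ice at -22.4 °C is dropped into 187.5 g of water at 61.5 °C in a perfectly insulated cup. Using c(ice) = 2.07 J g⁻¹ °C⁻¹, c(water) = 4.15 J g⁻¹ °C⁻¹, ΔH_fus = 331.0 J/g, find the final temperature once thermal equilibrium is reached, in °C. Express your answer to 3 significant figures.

T_f = 23.5 °C

Heat to bring ice to 0 °C and melt it: q₁ = 62.3×2.07×22.4 + 62.3×331.0 = 23510 J
Heat the water can supply cooling to 0 °C: 187.5×4.15×61.5 = 47854.7 J > q₁, so all ice melts.
Energy balance: 187.5×4.15×(61.5 − T) = 23510 + 62.3×4.15×(T − 0)
778.125(61.5 − T) = 23510 + 258.545 T
47854.7 − 23510 = 1036.670 T
T = 24344.7 / 1036.670 = 23.48 °C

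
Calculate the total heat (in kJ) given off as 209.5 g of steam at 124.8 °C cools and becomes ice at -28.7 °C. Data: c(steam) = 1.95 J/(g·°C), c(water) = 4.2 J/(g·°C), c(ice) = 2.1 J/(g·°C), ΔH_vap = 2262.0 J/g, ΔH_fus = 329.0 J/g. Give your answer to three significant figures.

q = 654 kJ

q1 (cool steam 124.8→100 °C): 209.5 × 1.95 × 24.8 = 10131 J
q2 (condense at 100 °C): 209.5 × 2262.0 = 473889 J
q3 (cool water 100→0 °C): 209.5 × 4.2 × 100.0 = 87990 J
q4 (freeze at 0 °C): 209.5 × 329.0 = 68926 J
q5 (cool ice 0→-28.7 °C): 209.5 × 2.1 × 28.7 = 12627 J
Total: 10131 + 473889 + 87990 + 68926 + 12627 = 653563 J = 654 kJ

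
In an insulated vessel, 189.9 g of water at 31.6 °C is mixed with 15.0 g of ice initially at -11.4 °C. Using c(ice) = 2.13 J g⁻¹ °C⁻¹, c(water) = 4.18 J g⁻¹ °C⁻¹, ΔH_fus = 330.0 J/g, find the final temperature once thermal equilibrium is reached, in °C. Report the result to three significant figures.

Heat to bring ice to 0 °C and melt it: q₁ = 15.0×2.13×11.4 + 15.0×330.0 = 5314.2 J
Heat the water can supply cooling to 0 °C: 189.9×4.18×31.6 = 25083.5 J > q₁, so all ice melts.
Energy balance: 189.9×4.18×(31.6 − T) = 5314.2 + 15.0×4.18×(T − 0)
793.782(31.6 − T) = 5314.2 + 62.7 T
25083.5 − 5314.2 = 856.482 T
T = 19769.3 / 856.482 = 23.08 °C

T_f = 23.1 °C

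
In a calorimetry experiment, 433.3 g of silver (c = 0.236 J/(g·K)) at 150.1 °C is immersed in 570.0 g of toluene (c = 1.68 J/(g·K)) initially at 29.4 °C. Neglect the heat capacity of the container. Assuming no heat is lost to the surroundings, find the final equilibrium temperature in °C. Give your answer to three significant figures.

Heat lost by silver = heat gained by toluene.
(433.3)(0.236)(150.1 − T) = (570.0)(1.68)(T − 29.4)
102.2588 (150.1 − T) = 957.6 (T − 29.4)
15349 − 102.2588 T = 957.6 T − 28153
43502 = 1059.8588 T
T = 41.045 °C

T_f = 41.0 °C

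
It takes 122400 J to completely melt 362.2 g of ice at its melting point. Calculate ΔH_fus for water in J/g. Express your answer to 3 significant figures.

ΔH_fus = 338 J/g

ΔH_fus = q / m = 122400 / 362.2 = 338 J/g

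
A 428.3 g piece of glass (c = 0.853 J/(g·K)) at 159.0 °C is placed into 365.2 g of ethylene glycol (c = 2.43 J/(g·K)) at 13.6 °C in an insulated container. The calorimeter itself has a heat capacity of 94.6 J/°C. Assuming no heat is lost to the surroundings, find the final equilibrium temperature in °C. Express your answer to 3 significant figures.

Heat lost by glass = heat gained by ethylene glycol + calorimeter.
(428.3)(0.853)(159.0 − T) = [(365.2)(2.43) + 94.6](T − 13.6)
365.3399 (159.0 − T) = 982.036 (T − 13.6)
58089 − 365.3399 T = 982.036 T − 13356
71445 = 1347.3759 T
T = 53.03 °C

T_f = 53.0 °C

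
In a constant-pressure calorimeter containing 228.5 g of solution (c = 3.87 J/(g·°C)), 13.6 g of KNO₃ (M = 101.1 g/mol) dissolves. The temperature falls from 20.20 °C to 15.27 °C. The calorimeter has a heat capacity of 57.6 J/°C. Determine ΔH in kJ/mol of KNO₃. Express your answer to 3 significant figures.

|ΔT| = |15.27 − 20.20| = 4.93 °C
|q_surr| = (228.5 × 3.87 + 57.6) × 4.93 = 941.895 × 4.93 = 4644 J
n(KNO₃) = 13.6 / 101.1 = 0.1345 mol
Temperature fell, so q_rxn = +|q_surr| = 4.644 kJ
ΔH = q_rxn / n = 34.53 kJ/mol

ΔH = 34.5 kJ/mol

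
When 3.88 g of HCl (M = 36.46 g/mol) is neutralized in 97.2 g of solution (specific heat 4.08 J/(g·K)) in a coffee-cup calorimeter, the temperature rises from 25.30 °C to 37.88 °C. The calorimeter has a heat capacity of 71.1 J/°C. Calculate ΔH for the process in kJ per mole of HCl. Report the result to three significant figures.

ΔH = -55.3 kJ/mol

|ΔT| = |37.88 − 25.30| = 12.58 °C
|q_surr| = (97.2 × 4.08 + 71.1) × 12.58 = 467.676 × 12.58 = 5883 J
n(HCl) = 3.88 / 36.46 = 0.1064 mol
Temperature rose, so q_rxn = −|q_surr| = -5.883 kJ
ΔH = q_rxn / n = -55.29 kJ/mol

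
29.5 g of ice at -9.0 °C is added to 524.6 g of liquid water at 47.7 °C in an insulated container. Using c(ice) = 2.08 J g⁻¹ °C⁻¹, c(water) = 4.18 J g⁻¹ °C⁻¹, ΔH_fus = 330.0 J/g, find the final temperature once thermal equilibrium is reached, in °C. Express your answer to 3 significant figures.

Heat to bring ice to 0 °C and melt it: q₁ = 29.5×2.08×9.0 + 29.5×330.0 = 10287 J
Heat the water can supply cooling to 0 °C: 524.6×4.18×47.7 = 104598 J > q₁, so all ice melts.
Energy balance: 524.6×4.18×(47.7 − T) = 10287 + 29.5×4.18×(T − 0)
2192.828(47.7 − T) = 10287 + 123.31 T
104598 − 10287 = 2316.138 T
T = 94311 / 2316.138 = 40.72 °C

T_f = 40.7 °C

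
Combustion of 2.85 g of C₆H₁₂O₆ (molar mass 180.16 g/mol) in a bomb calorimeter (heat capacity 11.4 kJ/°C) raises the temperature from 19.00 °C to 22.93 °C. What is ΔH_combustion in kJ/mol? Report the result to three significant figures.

ΔH = -2830 kJ/mol

ΔT = 22.93 − 19.00 = 3.93 °C
q_cal = C_cal × ΔT = 11.4 × 3.93 = 44.802 kJ
n = 2.85 / 180.16 = 0.01582 mol
q_rxn = −q_cal = -44.802 kJ
ΔH = -44.802 / 0.01582 = -2832 kJ/mol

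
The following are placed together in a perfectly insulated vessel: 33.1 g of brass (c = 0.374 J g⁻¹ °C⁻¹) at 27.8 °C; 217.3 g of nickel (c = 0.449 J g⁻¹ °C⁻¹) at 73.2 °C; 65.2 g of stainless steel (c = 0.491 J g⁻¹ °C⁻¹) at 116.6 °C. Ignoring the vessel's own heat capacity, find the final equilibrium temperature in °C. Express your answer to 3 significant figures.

Σ mᵢcᵢ(T − Tᵢ) = 0  ⇒  T = Σ mᵢcᵢTᵢ / Σ mᵢcᵢ
Σ mᵢcᵢ = 33.1×0.374 + 217.3×0.449 + 65.2×0.491 = 141.9603
Σ mᵢcᵢTᵢ = 12.3794×27.8 + 97.5677×73.2 + 32.0132×116.6 = 11219
T = 11219 / 141.9603 = 79.03 °C

T_f = 79.0 °C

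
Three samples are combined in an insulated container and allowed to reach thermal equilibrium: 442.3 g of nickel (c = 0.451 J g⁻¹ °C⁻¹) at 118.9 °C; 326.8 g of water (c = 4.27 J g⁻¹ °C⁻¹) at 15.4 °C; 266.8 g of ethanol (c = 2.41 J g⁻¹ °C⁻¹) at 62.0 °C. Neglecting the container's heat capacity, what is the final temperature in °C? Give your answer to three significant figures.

Σ mᵢcᵢ(T − Tᵢ) = 0  ⇒  T = Σ mᵢcᵢTᵢ / Σ mᵢcᵢ
Σ mᵢcᵢ = 442.3×0.451 + 326.8×4.27 + 266.8×2.41 = 2237.9013
Σ mᵢcᵢTᵢ = 199.4773×118.9 + 1395.436×15.4 + 642.988×62.0 = 85073
T = 85073 / 2237.9013 = 38.01 °C

T_f = 38.0 °C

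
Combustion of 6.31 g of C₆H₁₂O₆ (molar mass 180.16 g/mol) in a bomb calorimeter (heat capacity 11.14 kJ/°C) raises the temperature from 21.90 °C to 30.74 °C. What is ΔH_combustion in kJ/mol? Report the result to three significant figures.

ΔT = 30.74 − 21.90 = 8.84 °C
q_cal = C_cal × ΔT = 11.14 × 8.84 = 98.4776 kJ
n = 6.31 / 180.16 = 0.03502 mol
q_rxn = −q_cal = -98.4776 kJ
ΔH = -98.4776 / 0.03502 = -2812 kJ/mol

ΔH = -2810 kJ/mol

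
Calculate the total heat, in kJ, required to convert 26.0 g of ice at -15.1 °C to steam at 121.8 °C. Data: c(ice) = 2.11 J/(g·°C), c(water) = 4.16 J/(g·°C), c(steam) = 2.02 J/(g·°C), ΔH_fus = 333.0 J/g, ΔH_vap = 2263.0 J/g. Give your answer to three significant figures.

q = 80.3 kJ

q1 (heat ice -15.1→0.0 °C): 26.0 × 2.11 × 15.1 = 828 J
q2 (melt at 0 °C): 26.0 × 333.0 = 8658 J
q3 (heat water 0.0→100.0 °C): 26.0 × 4.16 × 100.0 = 10816 J
q4 (vaporize at 100 °C): 26.0 × 2263.0 = 58838 J
q5 (heat steam 100.0→121.8 °C): 26.0 × 2.02 × 21.8 = 1145 J
Total: 828 + 8658 + 10816 + 58838 + 1145 = 80285 J = 80.3 kJ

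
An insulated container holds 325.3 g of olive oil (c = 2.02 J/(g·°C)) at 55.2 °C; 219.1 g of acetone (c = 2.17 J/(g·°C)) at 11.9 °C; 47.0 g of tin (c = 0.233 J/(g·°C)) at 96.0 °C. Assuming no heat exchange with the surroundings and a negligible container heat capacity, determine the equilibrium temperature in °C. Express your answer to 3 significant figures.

Σ mᵢcᵢ(T − Tᵢ) = 0  ⇒  T = Σ mᵢcᵢTᵢ / Σ mᵢcᵢ
Σ mᵢcᵢ = 325.3×2.02 + 219.1×2.17 + 47.0×0.233 = 1143.504
Σ mᵢcᵢTᵢ = 657.106×55.2 + 475.447×11.9 + 10.951×96.0 = 42981
T = 42981 / 1143.504 = 37.59 °C

T_f = 37.6 °C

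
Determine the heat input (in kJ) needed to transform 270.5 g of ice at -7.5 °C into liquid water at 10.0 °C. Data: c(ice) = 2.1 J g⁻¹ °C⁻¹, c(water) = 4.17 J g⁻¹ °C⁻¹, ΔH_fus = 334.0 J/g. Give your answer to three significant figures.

q1 (heat ice -7.5→0.0 °C): 270.5 × 2.1 × 7.5 = 4260 J
q2 (melt at 0 °C): 270.5 × 334.0 = 90347 J
q3 (heat water 0.0→10.0 °C): 270.5 × 4.17 × 10.0 = 11280 J
Total: 4260 + 90347 + 11280 = 105887 J = 106 kJ

q = 106 kJ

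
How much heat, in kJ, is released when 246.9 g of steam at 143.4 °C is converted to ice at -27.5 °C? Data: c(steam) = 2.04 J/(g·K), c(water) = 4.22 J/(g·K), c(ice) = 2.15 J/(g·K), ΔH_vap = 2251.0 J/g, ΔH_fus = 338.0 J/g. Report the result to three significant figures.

q1 (cool steam 143.4→100 °C): 246.9 × 2.04 × 43.4 = 21860 J
q2 (condense at 100 °C): 246.9 × 2251.0 = 555772 J
q3 (cool water 100→0 °C): 246.9 × 4.22 × 100.0 = 104192 J
q4 (freeze at 0 °C): 246.9 × 338.0 = 83452 J
q5 (cool ice 0→-27.5 °C): 246.9 × 2.15 × 27.5 = 14598 J
Total: 21860 + 555772 + 104192 + 83452 + 14598 = 779874 J = 780 kJ

q = 780 kJ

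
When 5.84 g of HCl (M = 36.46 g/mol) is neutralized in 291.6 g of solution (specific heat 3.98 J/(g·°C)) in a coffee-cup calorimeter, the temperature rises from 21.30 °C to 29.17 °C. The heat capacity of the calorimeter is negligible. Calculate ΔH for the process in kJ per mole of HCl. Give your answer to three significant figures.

|ΔT| = |29.17 − 21.30| = 7.87 °C
|q_surr| = (291.6 × 3.98) × 7.87 = 1160.568 × 7.87 = 9134 J
n(HCl) = 5.84 / 36.46 = 0.1602 mol
Temperature rose, so q_rxn = −|q_surr| = -9.134 kJ
ΔH = q_rxn / n = -57.02 kJ/mol

ΔH = -57.0 kJ/mol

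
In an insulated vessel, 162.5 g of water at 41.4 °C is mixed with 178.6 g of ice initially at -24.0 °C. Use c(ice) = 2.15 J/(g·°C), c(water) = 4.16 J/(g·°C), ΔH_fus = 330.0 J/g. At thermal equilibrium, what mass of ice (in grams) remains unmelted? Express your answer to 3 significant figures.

Heat to warm all ice to 0 °C: 178.6×2.15×24.0 = 9215.8 J
Heat released by water cooling to 0 °C: 162.5×4.16×41.4 = 27986 J
27986 J < 9215.8 + 178.6×330.0 = 68153.8 J, so not all ice melts; final T = 0 °C.
Heat left for melting: 27986 − 9215.8 = 18770.2 J
Mass melted = 18770.2 / 330.0 = 56.88 g
Ice remaining = 178.6 − 56.88 = 121.72 g

m_ice remaining = 122 g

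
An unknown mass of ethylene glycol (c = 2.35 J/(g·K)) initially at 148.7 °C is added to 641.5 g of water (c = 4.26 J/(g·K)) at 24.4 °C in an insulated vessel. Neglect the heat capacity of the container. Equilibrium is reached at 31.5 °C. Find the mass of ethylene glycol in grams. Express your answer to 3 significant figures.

q_gained = (641.5 × 4.26) × (31.5 − 24.4) = 19400 J
q_lost = m × 2.35 × (148.7 − 31.5) = 275.42 m
m = 19400 / 275.42 = 70.4 g

m = 70.4 g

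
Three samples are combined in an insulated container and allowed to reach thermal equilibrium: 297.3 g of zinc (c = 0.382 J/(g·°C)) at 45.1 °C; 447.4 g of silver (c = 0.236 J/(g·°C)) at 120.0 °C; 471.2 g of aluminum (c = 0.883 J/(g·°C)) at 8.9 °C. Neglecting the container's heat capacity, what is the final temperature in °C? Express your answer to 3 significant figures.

Σ mᵢcᵢ(T − Tᵢ) = 0  ⇒  T = Σ mᵢcᵢTᵢ / Σ mᵢcᵢ
Σ mᵢcᵢ = 297.3×0.382 + 447.4×0.236 + 471.2×0.883 = 635.2246
Σ mᵢcᵢTᵢ = 113.5686×45.1 + 105.5864×120.0 + 416.0696×8.9 = 21495
T = 21495 / 635.2246 = 33.84 °C

T_f = 33.8 °C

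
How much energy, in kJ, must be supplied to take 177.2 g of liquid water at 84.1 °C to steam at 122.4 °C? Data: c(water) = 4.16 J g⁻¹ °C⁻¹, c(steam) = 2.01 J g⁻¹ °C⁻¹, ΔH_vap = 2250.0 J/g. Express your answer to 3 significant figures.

q1 (heat water 84.1→100.0 °C): 177.2 × 4.16 × 15.9 = 11721 J
q2 (vaporize at 100 °C): 177.2 × 2250.0 = 398700 J
q3 (heat steam 100.0→122.4 °C): 177.2 × 2.01 × 22.4 = 7978 J
Total: 11721 + 398700 + 7978 = 418399 J = 418 kJ

q = 418 kJ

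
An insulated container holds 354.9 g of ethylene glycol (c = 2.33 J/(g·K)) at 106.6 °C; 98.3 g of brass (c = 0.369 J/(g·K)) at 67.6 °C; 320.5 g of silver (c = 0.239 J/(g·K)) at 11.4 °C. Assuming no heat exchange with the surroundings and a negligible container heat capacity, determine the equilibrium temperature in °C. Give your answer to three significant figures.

T_f = 97.3 °C

Σ mᵢcᵢ(T − Tᵢ) = 0  ⇒  T = Σ mᵢcᵢTᵢ / Σ mᵢcᵢ
Σ mᵢcᵢ = 354.9×2.33 + 98.3×0.369 + 320.5×0.239 = 939.7892
Σ mᵢcᵢTᵢ = 826.917×106.6 + 36.2727×67.6 + 76.5995×11.4 = 91475
T = 91475 / 939.7892 = 97.34 °C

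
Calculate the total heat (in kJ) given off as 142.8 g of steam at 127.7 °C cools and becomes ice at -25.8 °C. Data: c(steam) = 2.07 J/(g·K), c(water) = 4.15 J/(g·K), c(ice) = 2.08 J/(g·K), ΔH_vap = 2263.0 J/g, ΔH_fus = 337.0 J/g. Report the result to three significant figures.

q = 446 kJ

q1 (cool steam 127.7→100 °C): 142.8 × 2.07 × 27.7 = 8188 J
q2 (condense at 100 °C): 142.8 × 2263.0 = 323156 J
q3 (cool water 100→0 °C): 142.8 × 4.15 × 100.0 = 59262 J
q4 (freeze at 0 °C): 142.8 × 337.0 = 48124 J
q5 (cool ice 0→-25.8 °C): 142.8 × 2.08 × 25.8 = 7663 J
Total: 8188 + 323156 + 59262 + 48124 + 7663 = 446393 J = 446 kJ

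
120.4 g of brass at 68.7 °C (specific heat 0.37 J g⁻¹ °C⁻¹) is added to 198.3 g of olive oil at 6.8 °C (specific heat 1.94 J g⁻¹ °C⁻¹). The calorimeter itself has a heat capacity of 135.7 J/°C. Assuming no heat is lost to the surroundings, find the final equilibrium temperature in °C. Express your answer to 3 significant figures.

Heat lost by brass = heat gained by olive oil + calorimeter.
(120.4)(0.37)(68.7 − T) = [(198.3)(1.94) + 135.7](T − 6.8)
44.548 (68.7 − T) = 520.402 (T − 6.8)
3060.4 − 44.548 T = 520.402 T − 3538.7
6599.1 = 564.950 T
T = 11.68 °C

T_f = 11.7 °C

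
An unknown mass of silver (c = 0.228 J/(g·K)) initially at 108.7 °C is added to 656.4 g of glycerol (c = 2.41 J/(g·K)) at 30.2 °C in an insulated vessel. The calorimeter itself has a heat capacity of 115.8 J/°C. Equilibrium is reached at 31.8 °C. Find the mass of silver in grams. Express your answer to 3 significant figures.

q_gained = (656.4 × 2.41 + 115.8) × (31.8 − 30.2) = 2716 J
q_lost = m × 0.228 × (108.7 − 31.8) = 17.5332 m
m = 2716 / 17.5332 = 155 g

m = 155 g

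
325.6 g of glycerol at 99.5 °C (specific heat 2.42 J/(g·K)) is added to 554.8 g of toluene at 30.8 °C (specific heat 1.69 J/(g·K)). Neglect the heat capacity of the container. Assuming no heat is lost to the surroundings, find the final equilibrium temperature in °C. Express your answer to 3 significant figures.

T_f = 62.2 °C

Heat lost by glycerol = heat gained by toluene.
(325.6)(2.42)(99.5 − T) = (554.8)(1.69)(T − 30.8)
787.952 (99.5 − T) = 937.612 (T − 30.8)
78401 − 787.952 T = 937.612 T − 28878
107279 = 1725.564 T
T = 62.17 °C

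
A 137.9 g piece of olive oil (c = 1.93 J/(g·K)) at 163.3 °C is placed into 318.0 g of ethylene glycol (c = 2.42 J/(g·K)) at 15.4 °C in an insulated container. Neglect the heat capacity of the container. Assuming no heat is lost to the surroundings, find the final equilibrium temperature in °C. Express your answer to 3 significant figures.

T_f = 53.4 °C

Heat lost by olive oil = heat gained by ethylene glycol.
(137.9)(1.93)(163.3 − T) = (318.0)(2.42)(T − 15.4)
266.147 (163.3 − T) = 769.56 (T − 15.4)
43462 − 266.147 T = 769.56 T − 11851
55313 = 1035.707 T
T = 53.41 °C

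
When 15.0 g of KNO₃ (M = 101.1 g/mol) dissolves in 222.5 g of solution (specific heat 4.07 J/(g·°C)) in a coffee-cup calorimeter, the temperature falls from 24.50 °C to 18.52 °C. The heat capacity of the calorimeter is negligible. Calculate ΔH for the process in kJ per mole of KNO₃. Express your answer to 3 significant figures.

ΔH = 36.5 kJ/mol

|ΔT| = |18.52 − 24.50| = 5.98 °C
|q_surr| = (222.5 × 4.07) × 5.98 = 905.575 × 5.98 = 5415 J
n(KNO₃) = 15.0 / 101.1 = 0.1484 mol
Temperature fell, so q_rxn = +|q_surr| = 5.415 kJ
ΔH = q_rxn / n = 36.49 kJ/mol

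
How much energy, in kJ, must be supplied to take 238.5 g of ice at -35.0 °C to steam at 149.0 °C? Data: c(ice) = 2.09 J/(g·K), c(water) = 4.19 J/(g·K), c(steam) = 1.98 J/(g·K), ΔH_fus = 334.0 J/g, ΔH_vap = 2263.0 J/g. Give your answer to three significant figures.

q1 (heat ice -35.0→0.0 °C): 238.5 × 2.09 × 35.0 = 17446 J
q2 (melt at 0 °C): 238.5 × 334.0 = 79659 J
q3 (heat water 0.0→100.0 °C): 238.5 × 4.19 × 100.0 = 99932 J
q4 (vaporize at 100 °C): 238.5 × 2263.0 = 539726 J
q5 (heat steam 100.0→149.0 °C): 238.5 × 1.98 × 49.0 = 23139 J
Total: 17446 + 79659 + 99932 + 539726 + 23139 = 759902 J = 760 kJ

q = 760 kJ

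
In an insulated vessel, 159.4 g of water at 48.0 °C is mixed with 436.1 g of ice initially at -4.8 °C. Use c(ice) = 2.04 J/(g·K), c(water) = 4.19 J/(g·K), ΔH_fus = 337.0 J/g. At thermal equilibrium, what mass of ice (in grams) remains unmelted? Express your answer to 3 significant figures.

m_ice remaining = 354 g

Heat to warm all ice to 0 °C: 436.1×2.04×4.8 = 4270.3 J
Heat released by water cooling to 0 °C: 159.4×4.19×48.0 = 32059 J
32059 J < 4270.3 + 436.1×337.0 = 151236.0 J, so not all ice melts; final T = 0 °C.
Heat left for melting: 32059 − 4270.3 = 27788.7 J
Mass melted = 27788.7 / 337.0 = 82.46 g
Ice remaining = 436.1 − 82.46 = 353.64 g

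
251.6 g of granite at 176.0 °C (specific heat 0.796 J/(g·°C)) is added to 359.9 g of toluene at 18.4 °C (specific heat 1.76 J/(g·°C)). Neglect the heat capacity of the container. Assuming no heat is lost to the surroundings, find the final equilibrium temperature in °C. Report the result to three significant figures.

Heat lost by granite = heat gained by toluene.
(251.6)(0.796)(176.0 − T) = (359.9)(1.76)(T − 18.4)
200.2736 (176.0 − T) = 633.424 (T − 18.4)
35248 − 200.2736 T = 633.424 T − 11655
46903 = 833.6976 T
T = 56.26 °C

T_f = 56.3 °C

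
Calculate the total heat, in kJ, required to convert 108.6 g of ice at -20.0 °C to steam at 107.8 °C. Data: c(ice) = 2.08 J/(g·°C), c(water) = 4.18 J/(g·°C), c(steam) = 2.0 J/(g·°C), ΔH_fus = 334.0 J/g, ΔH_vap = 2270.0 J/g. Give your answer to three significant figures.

q1 (heat ice -20.0→0.0 °C): 108.6 × 2.08 × 20.0 = 4518 J
q2 (melt at 0 °C): 108.6 × 334.0 = 36272 J
q3 (heat water 0.0→100.0 °C): 108.6 × 4.18 × 100.0 = 45395 J
q4 (vaporize at 100 °C): 108.6 × 2270.0 = 246522 J
q5 (heat steam 100.0→107.8 °C): 108.6 × 2.0 × 7.8 = 1694 J
Total: 4518 + 36272 + 45395 + 246522 + 1694 = 334401 J = 334 kJ

q = 334 kJ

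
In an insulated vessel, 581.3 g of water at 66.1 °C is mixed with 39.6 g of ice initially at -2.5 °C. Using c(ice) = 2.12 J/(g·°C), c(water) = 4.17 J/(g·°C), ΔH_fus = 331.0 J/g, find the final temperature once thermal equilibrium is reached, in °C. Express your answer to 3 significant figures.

T_f = 56.7 °C

Heat to bring ice to 0 °C and melt it: q₁ = 39.6×2.12×2.5 + 39.6×331.0 = 13317 J
Heat the water can supply cooling to 0 °C: 581.3×4.17×66.1 = 160228 J > q₁, so all ice melts.
Energy balance: 581.3×4.17×(66.1 − T) = 13317 + 39.6×4.17×(T − 0)
2424.021(66.1 − T) = 13317 + 165.132 T
160228 − 13317 = 2589.153 T
T = 146911 / 2589.153 = 56.74 °C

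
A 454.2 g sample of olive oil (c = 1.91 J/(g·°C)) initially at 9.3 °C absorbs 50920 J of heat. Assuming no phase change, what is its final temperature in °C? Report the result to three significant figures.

T_f = 68.0 °C

ΔT = q / (m c) = 50920 / (454.2 × 1.91) = 58.70 °C
T_f = 9.3 + 58.70 = 68.00 °C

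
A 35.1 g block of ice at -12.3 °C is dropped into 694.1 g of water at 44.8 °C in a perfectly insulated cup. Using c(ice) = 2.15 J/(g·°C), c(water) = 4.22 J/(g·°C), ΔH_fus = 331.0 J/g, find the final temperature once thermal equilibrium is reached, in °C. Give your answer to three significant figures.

Heat to bring ice to 0 °C and melt it: q₁ = 35.1×2.15×12.3 + 35.1×331.0 = 12546 J
Heat the water can supply cooling to 0 °C: 694.1×4.22×44.8 = 131224 J > q₁, so all ice melts.
Energy balance: 694.1×4.22×(44.8 − T) = 12546 + 35.1×4.22×(T − 0)
2929.102(44.8 − T) = 12546 + 148.122 T
131224 − 12546 = 3077.224 T
T = 118678 / 3077.224 = 38.57 °C

T_f = 38.6 °C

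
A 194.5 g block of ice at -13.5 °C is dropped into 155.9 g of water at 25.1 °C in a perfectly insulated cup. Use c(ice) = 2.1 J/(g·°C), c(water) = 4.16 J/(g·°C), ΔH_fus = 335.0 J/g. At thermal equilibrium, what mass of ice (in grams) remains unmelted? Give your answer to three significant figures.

Heat to warm all ice to 0 °C: 194.5×2.1×13.5 = 5514.1 J
Heat released by water cooling to 0 °C: 155.9×4.16×25.1 = 16278 J
16278 J < 5514.1 + 194.5×335.0 = 70671.6 J, so not all ice melts; final T = 0 °C.
Heat left for melting: 16278 − 5514.1 = 10763.9 J
Mass melted = 10763.9 / 335.0 = 32.13 g
Ice remaining = 194.5 − 32.13 = 162.37 g

m_ice remaining = 162 g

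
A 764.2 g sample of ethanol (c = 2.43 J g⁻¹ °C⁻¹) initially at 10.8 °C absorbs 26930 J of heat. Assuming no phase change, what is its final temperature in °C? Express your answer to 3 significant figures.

T_f = 25.3 °C

ΔT = q / (m c) = 26930 / (764.2 × 2.43) = 14.50 °C
T_f = 10.8 + 14.50 = 25.30 °C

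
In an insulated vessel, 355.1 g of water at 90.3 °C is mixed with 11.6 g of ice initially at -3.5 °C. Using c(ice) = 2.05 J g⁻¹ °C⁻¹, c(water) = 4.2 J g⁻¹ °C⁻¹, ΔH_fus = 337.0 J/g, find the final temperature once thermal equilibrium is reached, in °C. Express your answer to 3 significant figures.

Heat to bring ice to 0 °C and melt it: q₁ = 11.6×2.05×3.5 + 11.6×337.0 = 3992.4 J
Heat the water can supply cooling to 0 °C: 355.1×4.2×90.3 = 134675 J > q₁, so all ice melts.
Energy balance: 355.1×4.2×(90.3 − T) = 3992.4 + 11.6×4.2×(T − 0)
1491.42(90.3 − T) = 3992.4 + 48.72 T
134675 − 3992.4 = 1540.14 T
T = 130682.6 / 1540.14 = 84.85 °C

T_f = 84.9 °C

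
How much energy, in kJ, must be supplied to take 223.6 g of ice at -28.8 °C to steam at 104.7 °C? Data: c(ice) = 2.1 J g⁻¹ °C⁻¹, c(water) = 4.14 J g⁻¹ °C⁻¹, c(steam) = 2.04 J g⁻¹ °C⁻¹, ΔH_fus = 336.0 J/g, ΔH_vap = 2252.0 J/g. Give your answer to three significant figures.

q1 (heat ice -28.8→0.0 °C): 223.6 × 2.1 × 28.8 = 13523 J
q2 (melt at 0 °C): 223.6 × 336.0 = 75130 J
q3 (heat water 0.0→100.0 °C): 223.6 × 4.14 × 100.0 = 92570 J
q4 (vaporize at 100 °C): 223.6 × 2252.0 = 503547 J
q5 (heat steam 100.0→104.7 °C): 223.6 × 2.04 × 4.7 = 2144 J
Total: 13523 + 75130 + 92570 + 503547 + 2144 = 686914 J = 687 kJ

q = 687 kJ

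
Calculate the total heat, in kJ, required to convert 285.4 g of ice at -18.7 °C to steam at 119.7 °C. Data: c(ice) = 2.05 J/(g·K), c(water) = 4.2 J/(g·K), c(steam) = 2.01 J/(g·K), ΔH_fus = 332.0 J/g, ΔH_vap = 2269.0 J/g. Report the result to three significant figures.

q1 (heat ice -18.7→0.0 °C): 285.4 × 2.05 × 18.7 = 10941 J
q2 (melt at 0 °C): 285.4 × 332.0 = 94753 J
q3 (heat water 0.0→100.0 °C): 285.4 × 4.2 × 100.0 = 119868 J
q4 (vaporize at 100 °C): 285.4 × 2269.0 = 647573 J
q5 (heat steam 100.0→119.7 °C): 285.4 × 2.01 × 19.7 = 11301 J
Total: 10941 + 94753 + 119868 + 647573 + 11301 = 884436 J = 884 kJ

q = 884 kJ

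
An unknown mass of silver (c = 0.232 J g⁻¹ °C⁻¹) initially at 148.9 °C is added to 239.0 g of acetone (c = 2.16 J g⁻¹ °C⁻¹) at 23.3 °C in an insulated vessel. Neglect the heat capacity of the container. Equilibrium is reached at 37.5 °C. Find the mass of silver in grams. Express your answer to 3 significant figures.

m = 284 g

q_gained = (239.0 × 2.16) × (37.5 − 23.3) = 7331 J
q_lost = m × 0.232 × (148.9 − 37.5) = 25.8448 m
m = 7331 / 25.8448 = 284 g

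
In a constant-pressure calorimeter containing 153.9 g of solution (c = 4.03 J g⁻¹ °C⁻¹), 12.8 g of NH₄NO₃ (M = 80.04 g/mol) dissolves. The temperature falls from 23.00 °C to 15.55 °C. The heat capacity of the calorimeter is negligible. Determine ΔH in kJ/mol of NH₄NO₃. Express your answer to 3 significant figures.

ΔH = 28.9 kJ/mol

|ΔT| = |15.55 − 23.00| = 7.45 °C
|q_surr| = (153.9 × 4.03) × 7.45 = 620.217 × 7.45 = 4621 J
n(NH₄NO₃) = 12.8 / 80.04 = 0.1599 mol
Temperature fell, so q_rxn = +|q_surr| = 4.621 kJ
ΔH = q_rxn / n = 28.90 kJ/mol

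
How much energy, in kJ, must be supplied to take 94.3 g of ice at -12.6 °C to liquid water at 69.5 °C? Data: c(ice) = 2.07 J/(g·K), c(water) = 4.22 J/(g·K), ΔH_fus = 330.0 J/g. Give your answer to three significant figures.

q1 (heat ice -12.6→0.0 °C): 94.3 × 2.07 × 12.6 = 2460 J
q2 (melt at 0 °C): 94.3 × 330.0 = 31119 J
q3 (heat water 0.0→69.5 °C): 94.3 × 4.22 × 69.5 = 27657 J
Total: 2460 + 31119 + 27657 = 61236 J = 61.2 kJ

q = 61.2 kJ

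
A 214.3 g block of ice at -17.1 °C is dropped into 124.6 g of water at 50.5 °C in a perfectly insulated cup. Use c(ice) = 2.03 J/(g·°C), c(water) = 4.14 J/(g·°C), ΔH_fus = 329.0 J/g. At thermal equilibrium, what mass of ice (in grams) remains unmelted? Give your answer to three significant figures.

m_ice remaining = 158 g

Heat to warm all ice to 0 °C: 214.3×2.03×17.1 = 7439.0 J
Heat released by water cooling to 0 °C: 124.6×4.14×50.5 = 26050 J
26050 J < 7439.0 + 214.3×329.0 = 77943.7 J, so not all ice melts; final T = 0 °C.
Heat left for melting: 26050 − 7439.0 = 18611.0 J
Mass melted = 18611.0 / 329.0 = 56.57 g
Ice remaining = 214.3 − 56.57 = 157.73 g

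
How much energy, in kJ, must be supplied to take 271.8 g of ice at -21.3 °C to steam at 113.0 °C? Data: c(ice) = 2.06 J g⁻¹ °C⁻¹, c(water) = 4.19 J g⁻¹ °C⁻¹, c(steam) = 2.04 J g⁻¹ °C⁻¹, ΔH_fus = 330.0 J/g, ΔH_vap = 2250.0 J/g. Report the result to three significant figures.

q1 (heat ice -21.3→0.0 °C): 271.8 × 2.06 × 21.3 = 11926 J
q2 (melt at 0 °C): 271.8 × 330.0 = 89694 J
q3 (heat water 0.0→100.0 °C): 271.8 × 4.19 × 100.0 = 113884 J
q4 (vaporize at 100 °C): 271.8 × 2250.0 = 611550 J
q5 (heat steam 100.0→113.0 °C): 271.8 × 2.04 × 13.0 = 7208 J
Total: 11926 + 89694 + 113884 + 611550 + 7208 = 834262 J = 834 kJ

q = 834 kJ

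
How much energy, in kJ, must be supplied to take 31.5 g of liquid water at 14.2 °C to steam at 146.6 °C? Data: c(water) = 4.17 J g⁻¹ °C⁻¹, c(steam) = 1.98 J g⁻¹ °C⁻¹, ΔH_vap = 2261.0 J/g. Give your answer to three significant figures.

q1 (heat water 14.2→100.0 °C): 31.5 × 4.17 × 85.8 = 11270 J
q2 (vaporize at 100 °C): 31.5 × 2261.0 = 71222 J
q3 (heat steam 100.0→146.6 °C): 31.5 × 1.98 × 46.6 = 2906 J
Total: 11270 + 71222 + 2906 = 85398 J = 85.4 kJ

q = 85.4 kJ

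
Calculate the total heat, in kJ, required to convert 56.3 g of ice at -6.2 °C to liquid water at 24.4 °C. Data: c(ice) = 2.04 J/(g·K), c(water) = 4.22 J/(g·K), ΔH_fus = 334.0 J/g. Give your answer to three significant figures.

q = 25.3 kJ

q1 (heat ice -6.2→0.0 °C): 56.3 × 2.04 × 6.2 = 712 J
q2 (melt at 0 °C): 56.3 × 334.0 = 18804 J
q3 (heat water 0.0→24.4 °C): 56.3 × 4.22 × 24.4 = 5797 J
Total: 712 + 18804 + 5797 = 25313 J = 25.3 kJ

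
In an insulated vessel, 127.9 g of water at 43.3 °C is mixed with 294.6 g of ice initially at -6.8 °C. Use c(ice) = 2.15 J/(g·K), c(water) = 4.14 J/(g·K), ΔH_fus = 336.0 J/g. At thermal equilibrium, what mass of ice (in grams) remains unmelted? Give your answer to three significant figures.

m_ice remaining = 239 g

Heat to warm all ice to 0 °C: 294.6×2.15×6.8 = 4307.1 J
Heat released by water cooling to 0 °C: 127.9×4.14×43.3 = 22928 J
22928 J < 4307.1 + 294.6×336.0 = 103292.7 J, so not all ice melts; final T = 0 °C.
Heat left for melting: 22928 − 4307.1 = 18620.9 J
Mass melted = 18620.9 / 336.0 = 55.42 g
Ice remaining = 294.6 − 55.42 = 239.18 g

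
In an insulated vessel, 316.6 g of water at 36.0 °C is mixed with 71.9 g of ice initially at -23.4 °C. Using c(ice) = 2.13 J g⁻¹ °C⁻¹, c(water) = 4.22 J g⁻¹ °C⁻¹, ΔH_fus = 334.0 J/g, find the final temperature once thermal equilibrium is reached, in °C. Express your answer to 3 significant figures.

T_f = 12.5 °C

Heat to bring ice to 0 °C and melt it: q₁ = 71.9×2.13×23.4 + 71.9×334.0 = 27598 J
Heat the water can supply cooling to 0 °C: 316.6×4.22×36.0 = 48097.9 J > q₁, so all ice melts.
Energy balance: 316.6×4.22×(36.0 − T) = 27598 + 71.9×4.22×(T − 0)
1336.052(36.0 − T) = 27598 + 303.418 T
48097.9 − 27598 = 1639.470 T
T = 20499.9 / 1639.470 = 12.50 °C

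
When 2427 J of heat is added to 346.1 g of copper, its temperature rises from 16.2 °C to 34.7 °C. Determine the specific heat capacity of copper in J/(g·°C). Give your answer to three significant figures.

c = q / (m ΔT) = 2427 / (346.1 × 18.5)
c = 2427 / 6402.85 = 0.379 J/(g·°C)

c = 0.379 J/(g·°C)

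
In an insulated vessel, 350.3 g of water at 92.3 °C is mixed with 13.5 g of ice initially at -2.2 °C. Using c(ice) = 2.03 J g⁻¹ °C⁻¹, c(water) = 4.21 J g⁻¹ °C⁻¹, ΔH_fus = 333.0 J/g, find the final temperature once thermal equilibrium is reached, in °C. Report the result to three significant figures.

Heat to bring ice to 0 °C and melt it: q₁ = 13.5×2.03×2.2 + 13.5×333.0 = 4555.8 J
Heat the water can supply cooling to 0 °C: 350.3×4.21×92.3 = 136121 J > q₁, so all ice melts.
Energy balance: 350.3×4.21×(92.3 − T) = 4555.8 + 13.5×4.21×(T − 0)
1474.763(92.3 − T) = 4555.8 + 56.835 T
136121 − 4555.8 = 1531.598 T
T = 131565.2 / 1531.598 = 85.90 °C

T_f = 85.9 °C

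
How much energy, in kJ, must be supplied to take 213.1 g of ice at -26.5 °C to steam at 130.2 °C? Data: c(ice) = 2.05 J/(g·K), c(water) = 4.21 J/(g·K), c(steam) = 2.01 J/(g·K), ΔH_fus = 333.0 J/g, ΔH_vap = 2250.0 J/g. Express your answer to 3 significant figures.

q1 (heat ice -26.5→0.0 °C): 213.1 × 2.05 × 26.5 = 11577 J
q2 (melt at 0 °C): 213.1 × 333.0 = 70962 J
q3 (heat water 0.0→100.0 °C): 213.1 × 4.21 × 100.0 = 89715 J
q4 (vaporize at 100 °C): 213.1 × 2250.0 = 479475 J
q5 (heat steam 100.0→130.2 °C): 213.1 × 2.01 × 30.2 = 12936 J
Total: 11577 + 70962 + 89715 + 479475 + 12936 = 664665 J = 665 kJ

q = 665 kJ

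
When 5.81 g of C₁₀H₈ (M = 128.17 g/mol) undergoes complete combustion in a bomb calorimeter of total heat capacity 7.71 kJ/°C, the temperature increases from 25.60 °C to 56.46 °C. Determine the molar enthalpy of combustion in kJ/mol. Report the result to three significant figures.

ΔH = -5250 kJ/mol

ΔT = 56.46 − 25.60 = 30.86 °C
q_cal = C_cal × ΔT = 7.71 × 30.86 = 237.9306 kJ
n = 5.81 / 128.17 = 0.04533 mol
q_rxn = −q_cal = -237.9306 kJ
ΔH = -237.9306 / 0.04533 = -5249 kJ/mol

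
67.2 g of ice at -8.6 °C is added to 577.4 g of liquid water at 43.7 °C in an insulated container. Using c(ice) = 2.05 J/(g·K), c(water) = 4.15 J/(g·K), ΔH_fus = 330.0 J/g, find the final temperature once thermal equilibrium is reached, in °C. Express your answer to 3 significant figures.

T_f = 30.4 °C

Heat to bring ice to 0 °C and melt it: q₁ = 67.2×2.05×8.6 + 67.2×330.0 = 23361 J
Heat the water can supply cooling to 0 °C: 577.4×4.15×43.7 = 104714 J > q₁, so all ice melts.
Energy balance: 577.4×4.15×(43.7 − T) = 23361 + 67.2×4.15×(T − 0)
2396.21(43.7 − T) = 23361 + 278.88 T
104714 − 23361 = 2675.09 T
T = 81353 / 2675.09 = 30.41 °C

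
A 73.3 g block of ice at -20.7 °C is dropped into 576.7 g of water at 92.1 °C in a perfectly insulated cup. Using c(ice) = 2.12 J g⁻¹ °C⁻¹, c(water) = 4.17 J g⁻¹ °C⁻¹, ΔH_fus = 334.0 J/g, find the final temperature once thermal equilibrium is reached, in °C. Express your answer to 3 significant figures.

T_f = 71.5 °C

Heat to bring ice to 0 °C and melt it: q₁ = 73.3×2.12×20.7 + 73.3×334.0 = 27699 J
Heat the water can supply cooling to 0 °C: 576.7×4.17×92.1 = 221486 J > q₁, so all ice melts.
Energy balance: 576.7×4.17×(92.1 − T) = 27699 + 73.3×4.17×(T − 0)
2404.839(92.1 − T) = 27699 + 305.661 T
221486 − 27699 = 2710.500 T
T = 193787 / 2710.500 = 71.49 °C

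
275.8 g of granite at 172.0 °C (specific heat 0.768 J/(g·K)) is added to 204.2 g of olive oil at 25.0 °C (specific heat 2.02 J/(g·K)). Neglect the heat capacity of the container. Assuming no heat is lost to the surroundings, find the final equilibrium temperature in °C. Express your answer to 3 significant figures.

Heat lost by granite = heat gained by olive oil.
(275.8)(0.768)(172.0 − T) = (204.2)(2.02)(T − 25.0)
211.8144 (172.0 − T) = 412.484 (T − 25.0)
36432 − 211.8144 T = 412.484 T − 10312
46744 = 624.2984 T
T = 74.87 °C

T_f = 74.9 °C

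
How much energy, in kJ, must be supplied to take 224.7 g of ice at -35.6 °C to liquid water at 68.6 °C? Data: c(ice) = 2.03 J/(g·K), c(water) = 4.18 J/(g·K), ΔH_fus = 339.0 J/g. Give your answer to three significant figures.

q1 (heat ice -35.6→0.0 °C): 224.7 × 2.03 × 35.6 = 16239 J
q2 (melt at 0 °C): 224.7 × 339.0 = 76173 J
q3 (heat water 0.0→68.6 °C): 224.7 × 4.18 × 68.6 = 64432 J
Total: 16239 + 76173 + 64432 = 156844 J = 157 kJ

q = 157 kJ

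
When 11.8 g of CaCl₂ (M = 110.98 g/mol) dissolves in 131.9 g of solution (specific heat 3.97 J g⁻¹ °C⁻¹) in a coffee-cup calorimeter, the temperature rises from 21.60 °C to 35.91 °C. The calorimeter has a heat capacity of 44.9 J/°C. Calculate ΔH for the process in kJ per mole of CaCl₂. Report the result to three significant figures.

|ΔT| = |35.91 − 21.60| = 14.31 °C
|q_surr| = (131.9 × 3.97 + 44.9) × 14.31 = 568.543 × 14.31 = 8136 J
n(CaCl₂) = 11.8 / 110.98 = 0.1063 mol
Temperature rose, so q_rxn = −|q_surr| = -8.136 kJ
ΔH = q_rxn / n = -76.54 kJ/mol

ΔH = -76.5 kJ/mol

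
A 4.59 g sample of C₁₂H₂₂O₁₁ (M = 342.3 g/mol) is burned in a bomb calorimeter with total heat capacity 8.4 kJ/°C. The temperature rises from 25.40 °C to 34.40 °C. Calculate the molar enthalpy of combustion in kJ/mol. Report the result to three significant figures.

ΔT = 34.40 − 25.40 = 9.00 °C
q_cal = C_cal × ΔT = 8.4 × 9.00 = 75.6 kJ
n = 4.59 / 342.3 = 0.01341 mol
q_rxn = −q_cal = -75.6 kJ
ΔH = -75.6 / 0.01341 = -5638 kJ/mol

ΔH = -5640 kJ/mol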